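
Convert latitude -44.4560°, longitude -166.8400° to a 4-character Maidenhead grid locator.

Offset from 180°W / 90°S: lon 13.16°, lat 45.54°.
Field (20°×10°, letters A–R): lon ⌊13.16/20⌋ = 0 → A; lat ⌊45.54/10⌋ = 4 → E.
Square (2°×1°, digits 0–9): lon ⌊13.16/2⌋ = 6; lat ⌊5.54/1⌋ = 5.

AE65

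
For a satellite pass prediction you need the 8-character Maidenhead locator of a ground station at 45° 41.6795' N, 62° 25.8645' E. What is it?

MN15fq16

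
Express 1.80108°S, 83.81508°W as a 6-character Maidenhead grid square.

Shift to the Maidenhead origin (180°W, 90°S): lon 96.1849, lat 88.1989.
Field: lon ⌊96.1849/20⌋ = 4 → E; lat ⌊88.1989/10⌋ = 8 → I.
Square: lon ⌊16.1849/2⌋ = 8; lat ⌊8.1989/1⌋ = 8.
Subsquare: lon ⌊0.1849/0.0833333⌋ = 2 → c; lat ⌊0.1989/0.0416667⌋ = 4 → e.

EI88ce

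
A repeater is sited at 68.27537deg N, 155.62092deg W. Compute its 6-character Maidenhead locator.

BP28eg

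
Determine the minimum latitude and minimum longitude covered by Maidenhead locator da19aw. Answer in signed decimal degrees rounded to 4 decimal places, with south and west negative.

-80.0833, -118.0000

Field D=3, A=0: +3·20° lon, +0·10° lat → SW at lon -120°, lat -90°.
Square 1, 9: +1·2° lon, +9·1° lat → SW at lon -118°, lat -81°.
Subsquare a=0, w=22: +0·0.0833333° lon, +22·0.0416667° lat → SW at lon -118°, lat -80.0833°.
latitude -80.0833, longitude -118.0000.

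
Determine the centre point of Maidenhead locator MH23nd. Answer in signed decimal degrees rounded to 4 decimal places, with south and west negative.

-16.8542, 65.1250

Field M=12, H=7: +12·20° lon, +7·10° lat → SW at lon 60°, lat -20°.
Square 2, 3: +2·2° lon, +3·1° lat → SW at lon 64°, lat -17°.
Subsquare n=13, d=3: +13·0.0833333° lon, +3·0.0416667° lat → SW at lon 65.0833°, lat -16.875°.
Cell spans 0.0833333° lon × 0.0416667° lat. Centre is SW corner plus half of each.
latitude -16.8542, longitude 65.1250.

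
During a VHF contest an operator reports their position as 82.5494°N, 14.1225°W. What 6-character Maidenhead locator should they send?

Add 180° to longitude and 90° to latitude: 165.8775, 172.5494.
Field (20°×10°, letters A–R): lon ⌊165.8775/20⌋ = 8 → I; lat ⌊172.5494/10⌋ = 17 → R.
Square (2°×1°, digits 0–9): lon ⌊5.8775/2⌋ = 2; lat ⌊2.5494/1⌋ = 2.
Subsquare (5′×2.5′, letters a–x): lon ⌊1.8775/0.0833333⌋ = 22 → w; lat ⌊0.5494/0.0416667⌋ = 13 → n.

IR22wn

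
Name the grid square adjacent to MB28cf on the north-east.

MB28dg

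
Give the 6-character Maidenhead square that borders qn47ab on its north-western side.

QN37xc

Longitude subsquare a = 0; −1 → -1, wraps to 23 = x, carry into square.
Longitude square 4; −1 → 3.
Latitude subsquare b = 1; +1 → 2 = c.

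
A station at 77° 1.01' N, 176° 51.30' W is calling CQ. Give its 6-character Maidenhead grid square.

AQ17na

Offset from 180°W / 90°S: lon 3.1450°, lat 167.0168°.
Field: lon ⌊3.1450/20⌋ = 0 → A; lat ⌊167.0168/10⌋ = 16 → Q.
Square: lon ⌊3.1450/2⌋ = 1; lat ⌊7.0168/1⌋ = 7.
Subsquare: lon ⌊1.1450/0.0833333⌋ = 13 → n; lat ⌊0.0168/0.0416667⌋ = 0 → a.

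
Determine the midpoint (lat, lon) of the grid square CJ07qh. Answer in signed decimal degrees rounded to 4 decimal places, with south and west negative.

7.3125, -138.6250

Field C=2, J=9: +2·20° lon, +9·10° lat → SW at lon -140°, lat 0°.
Square 0, 7: +0·2° lon, +7·1° lat → SW at lon -140°, lat 7°.
Subsquare q=16, h=7: +16·0.0833333° lon, +7·0.0416667° lat → SW at lon -138.667°, lat 7.29167°.
Cell spans 0.0833333° lon × 0.0416667° lat. Centre is SW corner plus half of each.
latitude 7.3125, longitude -138.6250.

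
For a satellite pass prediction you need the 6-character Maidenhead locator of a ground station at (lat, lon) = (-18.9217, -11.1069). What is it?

IH41kb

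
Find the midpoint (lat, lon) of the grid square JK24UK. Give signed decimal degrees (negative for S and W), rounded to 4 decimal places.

14.4375, 5.7083

Field J=9, K=10: +9·20° lon, +10·10° lat → SW at lon 0°, lat 10°.
Square 2, 4: +2·2° lon, +4·1° lat → SW at lon 4°, lat 14°.
Subsquare u=20, k=10: +20·0.0833333° lon, +10·0.0416667° lat → SW at lon 5.66667°, lat 14.4167°.
Cell spans 0.0833333° lon × 0.0416667° lat. Centre is SW corner plus half of each.
latitude 14.4375, longitude 5.7083.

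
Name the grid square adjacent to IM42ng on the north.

IM42nh

Latitude subsquare g = 6; +1 → 7 = h.
The longitude characters are unchanged.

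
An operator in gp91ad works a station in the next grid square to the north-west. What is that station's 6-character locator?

GP81xe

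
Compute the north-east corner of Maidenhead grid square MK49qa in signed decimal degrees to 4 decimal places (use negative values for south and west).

19.0417, 69.4167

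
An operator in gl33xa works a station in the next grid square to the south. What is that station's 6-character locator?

Latitude subsquare a = 0; −1 → -1, wraps to 23 = x, carry into square.
Latitude square 3; −1 → 2.
The longitude characters are unchanged.

GL32xx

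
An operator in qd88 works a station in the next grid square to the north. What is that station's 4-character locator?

Latitude square 8; +1 → 9.
The longitude characters are unchanged.

QD89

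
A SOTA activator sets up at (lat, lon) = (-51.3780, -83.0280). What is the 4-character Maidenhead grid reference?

Add 180° to longitude and 90° to latitude: 96.97, 38.62.
Field: 96.97/20 → 4 → E, 38.62/10 → 3 → D; chars ED.
Square: 16.97/2 → 8, 8.62/1 → 8; chars 88.

ED88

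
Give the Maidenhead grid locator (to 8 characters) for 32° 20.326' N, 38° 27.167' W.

HM02si51

Offset from 180°W / 90°S: lon 141.54722°, lat 122.33877°.
Field: 141.54722/20 → 7 → H, 122.33877/10 → 12 → M; chars HM.
Square: 1.54722/2 → 0, 2.33877/1 → 2; chars 02.
Subsquare: 1.54722/0.0833333 → 18 → s, 0.33877/0.0416667 → 8 → i; chars si.
Extended square: 0.04722/0.00833333 → 5, 0.00543/0.00416667 → 1; chars 51.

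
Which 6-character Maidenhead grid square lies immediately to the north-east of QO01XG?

QO11ah

Longitude subsquare x = 23; +1 → 24, wraps to 0 = a, carry into square.
Longitude square 0; +1 → 1.
Latitude subsquare g = 6; +1 → 7 = h.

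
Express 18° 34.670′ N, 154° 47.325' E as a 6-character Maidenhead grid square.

Add 180° to longitude and 90° to latitude: 334.7887, 108.5778.
Field (20°×10°, letters A–R): 334.7887/20 → 16 → Q, 108.5778/10 → 10 → K; chars QK.
Square (2°×1°, digits 0–9): 14.7887/2 → 7, 8.5778/1 → 8; chars 78.
Subsquare (5′×2.5′, letters a–x): 0.7887/0.0833333 → 9 → j, 0.5778/0.0416667 → 13 → n; chars jn.

QK78jn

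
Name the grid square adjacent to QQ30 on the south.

QP39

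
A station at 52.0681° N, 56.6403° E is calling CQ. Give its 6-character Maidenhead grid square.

LO82hb

Shift to the Maidenhead origin (180°W, 90°S): lon 236.6403, lat 142.0681.
Field (20°×10°, letters A–R): 236.6403/20 → 11 → L, 142.0681/10 → 14 → O; chars LO.
Square (2°×1°, digits 0–9): 16.6403/2 → 8, 2.0681/1 → 2; chars 82.
Subsquare (5′×2.5′, letters a–x): 0.6403/0.0833333 → 7 → h, 0.0681/0.0416667 → 1 → b; chars hb.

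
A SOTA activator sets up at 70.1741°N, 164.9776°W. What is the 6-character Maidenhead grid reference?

AQ70me

Shift to the Maidenhead origin (180°W, 90°S): lon 15.0224, lat 160.1741.
Field: 15.0224/20 → 0 → A, 160.1741/10 → 16 → Q; chars AQ.
Square: 15.0224/2 → 7, 0.1741/1 → 0; chars 70.
Subsquare: 1.0224/0.0833333 → 12 → m, 0.1741/0.0416667 → 4 → e; chars me.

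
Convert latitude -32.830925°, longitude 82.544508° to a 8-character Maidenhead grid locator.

NF17ge50

Add 180° to longitude and 90° to latitude: 262.54451, 57.16907.
Field (20°×10°, letters A–R): lon ⌊262.54451/20⌋ = 13 → N; lat ⌊57.16907/10⌋ = 5 → F.
Square (2°×1°, digits 0–9): lon ⌊2.54451/2⌋ = 1; lat ⌊7.16907/1⌋ = 7.
Subsquare (5′×2.5′, letters a–x): lon ⌊0.54451/0.0833333⌋ = 6 → g; lat ⌊0.16907/0.0416667⌋ = 4 → e.
Extended square (30″×15″, digits 0–9): lon ⌊0.04451/0.00833333⌋ = 5; lat ⌊0.00241/0.00416667⌋ = 0.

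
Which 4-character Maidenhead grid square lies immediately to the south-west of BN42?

Longitude square 4; −1 → 3.
Latitude square 2; −1 → 1.

BN31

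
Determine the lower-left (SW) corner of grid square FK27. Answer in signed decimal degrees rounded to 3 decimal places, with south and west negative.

Field F=5, K=10: +5·20° lon, +10·10° lat → SW at lon -80°, lat 10°.
Square 2, 7: +2·2° lon, +7·1° lat → SW at lon -76°, lat 17°.
latitude 17.000, longitude -76.000.

17.000, -76.000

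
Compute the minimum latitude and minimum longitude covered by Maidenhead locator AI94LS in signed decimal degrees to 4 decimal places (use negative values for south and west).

Field A=0, I=8: +0·20° lon, +8·10° lat → SW at lon -180°, lat -10°.
Square 9, 4: +9·2° lon, +4·1° lat → SW at lon -162°, lat -6°.
Subsquare l=11, s=18: +11·0.0833333° lon, +18·0.0416667° lat → SW at lon -161.083°, lat -5.25°.
latitude -5.2500, longitude -161.0833.

-5.2500, -161.0833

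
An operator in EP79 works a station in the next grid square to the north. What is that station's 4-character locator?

EQ70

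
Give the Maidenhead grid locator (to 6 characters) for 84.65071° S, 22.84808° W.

Add 180° to longitude and 90° to latitude: 157.1519, 5.3493.
Field: lon ⌊157.1519/20⌋ = 7 → H; lat ⌊5.3493/10⌋ = 0 → A.
Square: lon ⌊17.1519/2⌋ = 8; lat ⌊5.3493/1⌋ = 5.
Subsquare: lon ⌊1.1519/0.0833333⌋ = 13 → n; lat ⌊0.3493/0.0416667⌋ = 8 → i.

HA85ni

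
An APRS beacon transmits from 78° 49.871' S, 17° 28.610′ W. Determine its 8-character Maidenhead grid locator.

IB11ge20

Offset from 180°W / 90°S: lon 162.52317°, lat 11.16882°.
Field (20°×10°, letters A–R): 162.52317/20 → 8 → I, 11.16882/10 → 1 → B; chars IB.
Square (2°×1°, digits 0–9): 2.52317/2 → 1, 1.16882/1 → 1; chars 11.
Subsquare (5′×2.5′, letters a–x): 0.52317/0.0833333 → 6 → g, 0.16882/0.0416667 → 4 → e; chars ge.
Extended square (30″×15″, digits 0–9): 0.02317/0.00833333 → 2, 0.00215/0.00416667 → 0; chars 20.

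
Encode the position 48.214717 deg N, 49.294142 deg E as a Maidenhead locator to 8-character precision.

Shift to the Maidenhead origin (180°W, 90°S): lon 229.29414, lat 138.21472.
Field: lon ⌊229.29414/20⌋ = 11 → L; lat ⌊138.21472/10⌋ = 13 → N.
Square: lon ⌊9.29414/2⌋ = 4; lat ⌊8.21472/1⌋ = 8.
Subsquare: lon ⌊1.29414/0.0833333⌋ = 15 → p; lat ⌊0.21472/0.0416667⌋ = 5 → f.
Extended square: lon ⌊0.04414/0.00833333⌋ = 5; lat ⌊0.00638/0.00416667⌋ = 1.

LN48pf51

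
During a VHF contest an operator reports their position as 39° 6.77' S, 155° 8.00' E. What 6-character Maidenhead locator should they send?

Shift to the Maidenhead origin (180°W, 90°S): lon 335.1333, lat 50.8872.
Field: lon ⌊335.1333/20⌋ = 16 → Q; lat ⌊50.8872/10⌋ = 5 → F.
Square: lon ⌊15.1333/2⌋ = 7; lat ⌊0.8872/1⌋ = 0.
Subsquare: lon ⌊1.1333/0.0833333⌋ = 13 → n; lat ⌊0.8872/0.0416667⌋ = 21 → v.

QF70nv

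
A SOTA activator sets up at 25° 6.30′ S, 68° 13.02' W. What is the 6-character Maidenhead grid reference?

FG54vv

Add 180° to longitude and 90° to latitude: 111.7830, 64.8950.
Field (20°×10°, letters A–R): lon ⌊111.7830/20⌋ = 5 → F; lat ⌊64.8950/10⌋ = 6 → G.
Square (2°×1°, digits 0–9): lon ⌊11.7830/2⌋ = 5; lat ⌊4.8950/1⌋ = 4.
Subsquare (5′×2.5′, letters a–x): lon ⌊1.7830/0.0833333⌋ = 21 → v; lat ⌊0.8950/0.0416667⌋ = 21 → v.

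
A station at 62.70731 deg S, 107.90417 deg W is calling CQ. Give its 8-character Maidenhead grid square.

DC67bh10

Shift to the Maidenhead origin (180°W, 90°S): lon 72.09583, lat 27.29269.
Field: 72.09583/20 → 3 → D, 27.29269/10 → 2 → C; chars DC.
Square: 12.09583/2 → 6, 7.29269/1 → 7; chars 67.
Subsquare: 0.09583/0.0833333 → 1 → b, 0.29269/0.0416667 → 7 → h; chars bh.
Extended square: 0.01250/0.00833333 → 1, 0.00102/0.00416667 → 0; chars 10.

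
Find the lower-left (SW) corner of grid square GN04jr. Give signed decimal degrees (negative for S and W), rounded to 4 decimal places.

44.7083, -59.2500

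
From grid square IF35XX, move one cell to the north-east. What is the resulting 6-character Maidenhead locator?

IF46aa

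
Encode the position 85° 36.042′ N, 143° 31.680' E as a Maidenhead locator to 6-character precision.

QR15so

Add 180° to longitude and 90° to latitude: 323.5280, 175.6007.
Field: lon ⌊323.5280/20⌋ = 16 → Q; lat ⌊175.6007/10⌋ = 17 → R.
Square: lon ⌊3.5280/2⌋ = 1; lat ⌊5.6007/1⌋ = 5.
Subsquare: lon ⌊1.5280/0.0833333⌋ = 18 → s; lat ⌊0.6007/0.0416667⌋ = 14 → o.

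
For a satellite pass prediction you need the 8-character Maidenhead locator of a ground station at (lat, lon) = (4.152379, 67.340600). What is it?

MJ34qd06

Shift to the Maidenhead origin (180°W, 90°S): lon 247.34060, lat 94.15238.
Field: 247.34060/20 → 12 → M, 94.15238/10 → 9 → J; chars MJ.
Square: 7.34060/2 → 3, 4.15238/1 → 4; chars 34.
Subsquare: 1.34060/0.0833333 → 16 → q, 0.15238/0.0416667 → 3 → d; chars qd.
Extended square: 0.00727/0.00833333 → 0, 0.02738/0.00416667 → 6; chars 06.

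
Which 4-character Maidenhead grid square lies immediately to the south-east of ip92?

JP01

Longitude square 9; +1 → 10, wraps to 0, carry into field.
Longitude field I = 8; +1 → 9 = J.
Latitude square 2; −1 → 1.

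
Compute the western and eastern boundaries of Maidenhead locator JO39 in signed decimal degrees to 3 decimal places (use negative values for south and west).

6.000, 8.000

Field J=9, O=14: +9·20° lon, +14·10° lat → SW at lon 0°, lat 50°.
Square 3, 9: +3·2° lon, +9·1° lat → SW at lon 6°, lat 59°.
Cell spans 2° lon × 1° lat.
west 6.000, east 8.000.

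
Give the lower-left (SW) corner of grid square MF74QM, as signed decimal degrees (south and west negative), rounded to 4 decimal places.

-35.5000, 75.3333

Field M=12, F=5: +12·20° lon, +5·10° lat → SW at lon 60°, lat -40°.
Square 7, 4: +7·2° lon, +4·1° lat → SW at lon 74°, lat -36°.
Subsquare q=16, m=12: +16·0.0833333° lon, +12·0.0416667° lat → SW at lon 75.3333°, lat -35.5°.
latitude -35.5000, longitude 75.3333.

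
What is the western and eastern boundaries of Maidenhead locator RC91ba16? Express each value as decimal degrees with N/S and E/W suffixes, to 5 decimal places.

178.09167° E, 178.10000° E

Field R=17, C=2: +17·20° lon, +2·10° lat → SW at lon 160°, lat -70°.
Square 9, 1: +9·2° lon, +1·1° lat → SW at lon 178°, lat -69°.
Subsquare b=1, a=0: +1·0.0833333° lon, +0·0.0416667° lat → SW at lon 178.083°, lat -69°.
Extended square 1, 6: +1·0.00833333° lon, +6·0.00416667° lat → SW at lon 178.092°, lat -68.975°.
Cell spans 0.00833333° lon × 0.00416667° lat.
west 178.09167° E, east 178.10000° E.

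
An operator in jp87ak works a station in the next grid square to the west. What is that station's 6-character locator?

Longitude subsquare a = 0; −1 → -1, wraps to 23 = x, carry into square.
Longitude square 8; −1 → 7.
The latitude characters are unchanged.

JP77xk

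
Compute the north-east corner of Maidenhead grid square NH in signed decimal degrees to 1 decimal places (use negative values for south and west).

-10.0, 100.0

Field N=13, H=7: +13·20° lon, +7·10° lat → SW at lon 80°, lat -20°.
Cell spans 20° lon × 10° lat. NE corner is SW corner plus one full cell.
latitude -10.0, longitude 100.0.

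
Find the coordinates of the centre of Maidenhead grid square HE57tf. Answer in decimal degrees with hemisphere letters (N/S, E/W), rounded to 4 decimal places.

42.7708° S, 28.3750° W

Field H=7, E=4: +7·20° lon, +4·10° lat → SW at lon -40°, lat -50°.
Square 5, 7: +5·2° lon, +7·1° lat → SW at lon -30°, lat -43°.
Subsquare t=19, f=5: +19·0.0833333° lon, +5·0.0416667° lat → SW at lon -28.4167°, lat -42.7917°.
Cell spans 0.0833333° lon × 0.0416667° lat. Centre is SW corner plus half of each.
latitude 42.7708° S, longitude 28.3750° W.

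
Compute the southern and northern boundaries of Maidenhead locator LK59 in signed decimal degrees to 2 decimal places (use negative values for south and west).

19.00, 20.00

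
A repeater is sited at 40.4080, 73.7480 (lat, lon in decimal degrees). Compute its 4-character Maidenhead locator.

Add 180° to longitude and 90° to latitude: 253.75, 130.41.
Field: 253.75/20 → 12 → M, 130.41/10 → 13 → N; chars MN.
Square: 13.75/2 → 6, 0.41/1 → 0; chars 60.

MN60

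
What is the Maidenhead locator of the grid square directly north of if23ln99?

Latitude extended square 9; +1 → 10, wraps to 0, carry into subsquare.
Latitude subsquare n = 13; +1 → 14 = o.
The longitude characters are unchanged.

IF23lo90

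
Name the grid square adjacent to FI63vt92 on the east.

FI63wt02

Longitude extended square 9; +1 → 10, wraps to 0, carry into subsquare.
Longitude subsquare v = 21; +1 → 22 = w.
The latitude characters are unchanged.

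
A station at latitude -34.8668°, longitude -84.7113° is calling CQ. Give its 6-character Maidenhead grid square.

EF75pd

Add 180° to longitude and 90° to latitude: 95.2887, 55.1332.
Field: lon ⌊95.2887/20⌋ = 4 → E; lat ⌊55.1332/10⌋ = 5 → F.
Square: lon ⌊15.2887/2⌋ = 7; lat ⌊5.1332/1⌋ = 5.
Subsquare: lon ⌊1.2887/0.0833333⌋ = 15 → p; lat ⌊0.1332/0.0416667⌋ = 3 → d.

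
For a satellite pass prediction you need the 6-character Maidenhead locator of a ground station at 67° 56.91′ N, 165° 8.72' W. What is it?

AP77kw

Offset from 180°W / 90°S: lon 14.8547°, lat 157.9485°.
Field: lon ⌊14.8547/20⌋ = 0 → A; lat ⌊157.9485/10⌋ = 15 → P.
Square: lon ⌊14.8547/2⌋ = 7; lat ⌊7.9485/1⌋ = 7.
Subsquare: lon ⌊0.8547/0.0833333⌋ = 10 → k; lat ⌊0.9485/0.0416667⌋ = 22 → w.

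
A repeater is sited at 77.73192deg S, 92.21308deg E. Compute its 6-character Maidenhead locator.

Offset from 180°W / 90°S: lon 272.2131°, lat 12.2681°.
Field (20°×10°, letters A–R): lon ⌊272.2131/20⌋ = 13 → N; lat ⌊12.2681/10⌋ = 1 → B.
Square (2°×1°, digits 0–9): lon ⌊12.2131/2⌋ = 6; lat ⌊2.2681/1⌋ = 2.
Subsquare (5′×2.5′, letters a–x): lon ⌊0.2131/0.0833333⌋ = 2 → c; lat ⌊0.2681/0.0416667⌋ = 6 → g.

NB62cg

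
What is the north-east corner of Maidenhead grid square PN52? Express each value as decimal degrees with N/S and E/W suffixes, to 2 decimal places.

Field P=15, N=13: +15·20° lon, +13·10° lat → SW at lon 120°, lat 40°.
Square 5, 2: +5·2° lon, +2·1° lat → SW at lon 130°, lat 42°.
Cell spans 2° lon × 1° lat. NE corner is SW corner plus one full cell.
latitude 43.00° N, longitude 132.00° E.

43.00° N, 132.00° E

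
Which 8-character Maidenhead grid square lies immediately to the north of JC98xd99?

JC98xe90

Latitude extended square 9; +1 → 10, wraps to 0, carry into subsquare.
Latitude subsquare d = 3; +1 → 4 = e.
The longitude characters are unchanged.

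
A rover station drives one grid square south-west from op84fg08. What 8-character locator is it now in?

OP84eg97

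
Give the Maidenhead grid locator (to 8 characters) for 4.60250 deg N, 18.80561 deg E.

Offset from 180°W / 90°S: lon 198.80561°, lat 94.60250°.
Field: lon ⌊198.80561/20⌋ = 9 → J; lat ⌊94.60250/10⌋ = 9 → J.
Square: lon ⌊18.80561/2⌋ = 9; lat ⌊4.60250/1⌋ = 4.
Subsquare: lon ⌊0.80561/0.0833333⌋ = 9 → j; lat ⌊0.60250/0.0416667⌋ = 14 → o.
Extended square: lon ⌊0.05561/0.00833333⌋ = 6; lat ⌊0.01917/0.00416667⌋ = 4.

JJ94jo64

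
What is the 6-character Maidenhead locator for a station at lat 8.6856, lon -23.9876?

Add 180° to longitude and 90° to latitude: 156.0124, 98.6856.
Field (20°×10°, letters A–R): 156.0124/20 → 7 → H, 98.6856/10 → 9 → J; chars HJ.
Square (2°×1°, digits 0–9): 16.0124/2 → 8, 8.6856/1 → 8; chars 88.
Subsquare (5′×2.5′, letters a–x): 0.0124/0.0833333 → 0 → a, 0.6856/0.0416667 → 16 → q; chars aq.

HJ88aq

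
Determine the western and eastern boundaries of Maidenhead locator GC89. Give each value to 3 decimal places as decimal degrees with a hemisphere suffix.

Field G=6, C=2: +6·20° lon, +2·10° lat → SW at lon -60°, lat -70°.
Square 8, 9: +8·2° lon, +9·1° lat → SW at lon -44°, lat -61°.
Cell spans 2° lon × 1° lat.
west 44.000° W, east 42.000° W.

44.000° W, 42.000° W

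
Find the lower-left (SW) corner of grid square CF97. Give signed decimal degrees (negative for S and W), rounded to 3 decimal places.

Field C=2, F=5: +2·20° lon, +5·10° lat → SW at lon -140°, lat -40°.
Square 9, 7: +9·2° lon, +7·1° lat → SW at lon -122°, lat -33°.
latitude -33.000, longitude -122.000.

-33.000, -122.000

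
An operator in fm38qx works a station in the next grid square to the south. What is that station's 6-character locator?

Latitude subsquare x = 23; −1 → 22 = w.
The longitude characters are unchanged.

FM38qw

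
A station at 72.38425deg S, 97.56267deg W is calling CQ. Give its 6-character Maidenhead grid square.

Offset from 180°W / 90°S: lon 82.4373°, lat 17.6158°.
Field (20°×10°, letters A–R): 82.4373/20 → 4 → E, 17.6158/10 → 1 → B; chars EB.
Square (2°×1°, digits 0–9): 2.4373/2 → 1, 7.6158/1 → 7; chars 17.
Subsquare (5′×2.5′, letters a–x): 0.4373/0.0833333 → 5 → f, 0.6158/0.0416667 → 14 → o; chars fo.

EB17fo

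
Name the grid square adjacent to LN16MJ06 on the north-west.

Longitude extended square 0; −1 → -1, wraps to 9, carry into subsquare.
Longitude subsquare m = 12; −1 → 11 = l.
Latitude extended square 6; +1 → 7.

LN16lj97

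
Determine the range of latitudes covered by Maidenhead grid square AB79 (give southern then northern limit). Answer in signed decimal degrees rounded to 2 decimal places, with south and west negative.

-71.00, -70.00

Field A=0, B=1: +0·20° lon, +1·10° lat → SW at lon -180°, lat -80°.
Square 7, 9: +7·2° lon, +9·1° lat → SW at lon -166°, lat -71°.
Cell spans 2° lon × 1° lat.
south -71.00, north -70.00.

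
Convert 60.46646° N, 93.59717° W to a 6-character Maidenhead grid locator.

Add 180° to longitude and 90° to latitude: 86.4028, 150.4665.
Field: lon ⌊86.4028/20⌋ = 4 → E; lat ⌊150.4665/10⌋ = 15 → P.
Square: lon ⌊6.4028/2⌋ = 3; lat ⌊0.4665/1⌋ = 0.
Subsquare: lon ⌊0.4028/0.0833333⌋ = 4 → e; lat ⌊0.4665/0.0416667⌋ = 11 → l.

EP30el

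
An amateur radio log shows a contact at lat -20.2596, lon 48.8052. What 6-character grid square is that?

LG49jr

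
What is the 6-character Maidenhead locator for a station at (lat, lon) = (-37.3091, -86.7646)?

EF62oq

Offset from 180°W / 90°S: lon 93.2354°, lat 52.6909°.
Field: 93.2354/20 → 4 → E, 52.6909/10 → 5 → F; chars EF.
Square: 13.2354/2 → 6, 2.6909/1 → 2; chars 62.
Subsquare: 1.2354/0.0833333 → 14 → o, 0.6909/0.0416667 → 16 → q; chars oq.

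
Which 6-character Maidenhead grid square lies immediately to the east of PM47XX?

Longitude subsquare x = 23; +1 → 24, wraps to 0 = a, carry into square.
Longitude square 4; +1 → 5.
The latitude characters are unchanged.

PM57ax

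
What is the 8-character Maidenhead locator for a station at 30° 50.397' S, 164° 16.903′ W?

AF79ud68

Offset from 180°W / 90°S: lon 15.71828°, lat 59.16005°.
Field (20°×10°, letters A–R): 15.71828/20 → 0 → A, 59.16005/10 → 5 → F; chars AF.
Square (2°×1°, digits 0–9): 15.71828/2 → 7, 9.16005/1 → 9; chars 79.
Subsquare (5′×2.5′, letters a–x): 1.71828/0.0833333 → 20 → u, 0.16005/0.0416667 → 3 → d; chars ud.
Extended square (30″×15″, digits 0–9): 0.05162/0.00833333 → 6, 0.03505/0.00416667 → 8; chars 68.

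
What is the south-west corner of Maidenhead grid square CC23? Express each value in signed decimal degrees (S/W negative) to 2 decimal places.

-67.00, -136.00

Field C=2, C=2: +2·20° lon, +2·10° lat → SW at lon -140°, lat -70°.
Square 2, 3: +2·2° lon, +3·1° lat → SW at lon -136°, lat -67°.
latitude -67.00, longitude -136.00.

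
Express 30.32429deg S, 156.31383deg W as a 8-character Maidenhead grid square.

BF19uq22

Offset from 180°W / 90°S: lon 23.68617°, lat 59.67571°.
Field: lon ⌊23.68617/20⌋ = 1 → B; lat ⌊59.67571/10⌋ = 5 → F.
Square: lon ⌊3.68617/2⌋ = 1; lat ⌊9.67571/1⌋ = 9.
Subsquare: lon ⌊1.68617/0.0833333⌋ = 20 → u; lat ⌊0.67571/0.0416667⌋ = 16 → q.
Extended square: lon ⌊0.01950/0.00833333⌋ = 2; lat ⌊0.00904/0.00416667⌋ = 2.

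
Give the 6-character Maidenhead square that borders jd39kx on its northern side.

JE30ka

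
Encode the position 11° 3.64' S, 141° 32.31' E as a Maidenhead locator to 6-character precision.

Offset from 180°W / 90°S: lon 321.5385°, lat 78.9393°.
Field (20°×10°, letters A–R): lon ⌊321.5385/20⌋ = 16 → Q; lat ⌊78.9393/10⌋ = 7 → H.
Square (2°×1°, digits 0–9): lon ⌊1.5385/2⌋ = 0; lat ⌊8.9393/1⌋ = 8.
Subsquare (5′×2.5′, letters a–x): lon ⌊1.5385/0.0833333⌋ = 18 → s; lat ⌊0.9393/0.0416667⌋ = 22 → w.

QH08sw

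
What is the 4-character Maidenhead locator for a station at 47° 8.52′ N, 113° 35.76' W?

DN37

Offset from 180°W / 90°S: lon 66.40°, lat 137.14°.
Field: lon ⌊66.40/20⌋ = 3 → D; lat ⌊137.14/10⌋ = 13 → N.
Square: lon ⌊6.40/2⌋ = 3; lat ⌊7.14/1⌋ = 7.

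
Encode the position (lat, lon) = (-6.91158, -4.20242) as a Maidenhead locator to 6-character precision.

Shift to the Maidenhead origin (180°W, 90°S): lon 175.7976, lat 83.0884.
Field: lon ⌊175.7976/20⌋ = 8 → I; lat ⌊83.0884/10⌋ = 8 → I.
Square: lon ⌊15.7976/2⌋ = 7; lat ⌊3.0884/1⌋ = 3.
Subsquare: lon ⌊1.7976/0.0833333⌋ = 21 → v; lat ⌊0.0884/0.0416667⌋ = 2 → c.

II73vc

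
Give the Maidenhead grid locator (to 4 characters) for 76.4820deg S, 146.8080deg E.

QB33

Shift to the Maidenhead origin (180°W, 90°S): lon 326.81, lat 13.52.
Field (20°×10°, letters A–R): 326.81/20 → 16 → Q, 13.52/10 → 1 → B; chars QB.
Square (2°×1°, digits 0–9): 6.81/2 → 3, 3.52/1 → 3; chars 33.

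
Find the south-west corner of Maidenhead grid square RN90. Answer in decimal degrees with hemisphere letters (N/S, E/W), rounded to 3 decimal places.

Field R=17, N=13: +17·20° lon, +13·10° lat → SW at lon 160°, lat 40°.
Square 9, 0: +9·2° lon, +0·1° lat → SW at lon 178°, lat 40°.
latitude 40.000° N, longitude 178.000° E.

40.000° N, 178.000° E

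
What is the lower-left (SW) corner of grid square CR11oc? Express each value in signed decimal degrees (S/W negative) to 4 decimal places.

81.0833, -136.8333

Field C=2, R=17: +2·20° lon, +17·10° lat → SW at lon -140°, lat 80°.
Square 1, 1: +1·2° lon, +1·1° lat → SW at lon -138°, lat 81°.
Subsquare o=14, c=2: +14·0.0833333° lon, +2·0.0416667° lat → SW at lon -136.833°, lat 81.0833°.
latitude 81.0833, longitude -136.8333.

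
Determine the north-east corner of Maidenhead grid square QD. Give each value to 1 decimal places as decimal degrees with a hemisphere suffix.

Field Q=16, D=3: +16·20° lon, +3·10° lat → SW at lon 140°, lat -60°.
Cell spans 20° lon × 10° lat. NE corner is SW corner plus one full cell.
latitude 50.0° S, longitude 160.0° E.

50.0° S, 160.0° E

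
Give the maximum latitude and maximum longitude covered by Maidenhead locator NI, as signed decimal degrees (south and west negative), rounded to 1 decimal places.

0.0, 100.0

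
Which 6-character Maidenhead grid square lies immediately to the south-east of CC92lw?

Longitude subsquare l = 11; +1 → 12 = m.
Latitude subsquare w = 22; −1 → 21 = v.

CC92mv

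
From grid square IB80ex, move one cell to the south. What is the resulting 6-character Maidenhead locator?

Latitude subsquare x = 23; −1 → 22 = w.
The longitude characters are unchanged.

IB80ew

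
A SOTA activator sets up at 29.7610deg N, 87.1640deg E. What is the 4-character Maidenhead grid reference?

Add 180° to longitude and 90° to latitude: 267.16, 119.76.
Field: 267.16/20 → 13 → N, 119.76/10 → 11 → L; chars NL.
Square: 7.16/2 → 3, 9.76/1 → 9; chars 39.

NL39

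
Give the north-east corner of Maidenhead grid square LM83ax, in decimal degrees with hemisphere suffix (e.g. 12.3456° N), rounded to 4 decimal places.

Field L=11, M=12: +11·20° lon, +12·10° lat → SW at lon 40°, lat 30°.
Square 8, 3: +8·2° lon, +3·1° lat → SW at lon 56°, lat 33°.
Subsquare a=0, x=23: +0·0.0833333° lon, +23·0.0416667° lat → SW at lon 56°, lat 33.9583°.
Cell spans 0.0833333° lon × 0.0416667° lat. NE corner is SW corner plus one full cell.
latitude 34.0000° N, longitude 56.0833° E.

34.0000° N, 56.0833° E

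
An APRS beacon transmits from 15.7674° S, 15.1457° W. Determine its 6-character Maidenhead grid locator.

IH24kf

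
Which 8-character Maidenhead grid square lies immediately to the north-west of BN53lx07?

BN53kx98

Longitude extended square 0; −1 → -1, wraps to 9, carry into subsquare.
Longitude subsquare l = 11; −1 → 10 = k.
Latitude extended square 7; +1 → 8.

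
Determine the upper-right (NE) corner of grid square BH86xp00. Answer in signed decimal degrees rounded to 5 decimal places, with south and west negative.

-13.37083, -142.07500

Field B=1, H=7: +1·20° lon, +7·10° lat → SW at lon -160°, lat -20°.
Square 8, 6: +8·2° lon, +6·1° lat → SW at lon -144°, lat -14°.
Subsquare x=23, p=15: +23·0.0833333° lon, +15·0.0416667° lat → SW at lon -142.083°, lat -13.375°.
Extended square 0, 0: +0·0.00833333° lon, +0·0.00416667° lat → SW at lon -142.083°, lat -13.375°.
Cell spans 0.00833333° lon × 0.00416667° lat. NE corner is SW corner plus one full cell.
latitude -13.37083, longitude -142.07500.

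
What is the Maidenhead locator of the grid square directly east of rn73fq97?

RN73gq07

Longitude extended square 9; +1 → 10, wraps to 0, carry into subsquare.
Longitude subsquare f = 5; +1 → 6 = g.
The latitude characters are unchanged.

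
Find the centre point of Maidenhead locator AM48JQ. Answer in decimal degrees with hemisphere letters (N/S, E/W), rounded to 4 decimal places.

Field A=0, M=12: +0·20° lon, +12·10° lat → SW at lon -180°, lat 30°.
Square 4, 8: +4·2° lon, +8·1° lat → SW at lon -172°, lat 38°.
Subsquare j=9, q=16: +9·0.0833333° lon, +16·0.0416667° lat → SW at lon -171.25°, lat 38.6667°.
Cell spans 0.0833333° lon × 0.0416667° lat. Centre is SW corner plus half of each.
latitude 38.6875° N, longitude 171.2083° W.

38.6875° N, 171.2083° W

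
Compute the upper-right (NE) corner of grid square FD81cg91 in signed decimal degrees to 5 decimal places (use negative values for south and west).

-58.74167, -63.75000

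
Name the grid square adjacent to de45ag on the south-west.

Longitude subsquare a = 0; −1 → -1, wraps to 23 = x, carry into square.
Longitude square 4; −1 → 3.
Latitude subsquare g = 6; −1 → 5 = f.

DE35xf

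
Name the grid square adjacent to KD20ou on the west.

KD20nu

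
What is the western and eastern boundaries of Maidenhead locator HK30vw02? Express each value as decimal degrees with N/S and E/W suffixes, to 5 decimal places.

Field H=7, K=10: +7·20° lon, +10·10° lat → SW at lon -40°, lat 10°.
Square 3, 0: +3·2° lon, +0·1° lat → SW at lon -34°, lat 10°.
Subsquare v=21, w=22: +21·0.0833333° lon, +22·0.0416667° lat → SW at lon -32.25°, lat 10.9167°.
Extended square 0, 2: +0·0.00833333° lon, +2·0.00416667° lat → SW at lon -32.25°, lat 10.925°.
Cell spans 0.00833333° lon × 0.00416667° lat.
west 32.25000° W, east 32.24167° W.

32.25000° W, 32.24167° W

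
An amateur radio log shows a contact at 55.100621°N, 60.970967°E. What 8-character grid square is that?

MO05lc64

Shift to the Maidenhead origin (180°W, 90°S): lon 240.97097, lat 145.10062.
Field: lon ⌊240.97097/20⌋ = 12 → M; lat ⌊145.10062/10⌋ = 14 → O.
Square: lon ⌊0.97097/2⌋ = 0; lat ⌊5.10062/1⌋ = 5.
Subsquare: lon ⌊0.97097/0.0833333⌋ = 11 → l; lat ⌊0.10062/0.0416667⌋ = 2 → c.
Extended square: lon ⌊0.05430/0.00833333⌋ = 6; lat ⌊0.01729/0.00416667⌋ = 4.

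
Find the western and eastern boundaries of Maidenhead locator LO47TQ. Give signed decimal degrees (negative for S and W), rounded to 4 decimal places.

49.5833, 49.6667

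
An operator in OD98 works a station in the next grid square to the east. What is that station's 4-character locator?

Longitude square 9; +1 → 10, wraps to 0, carry into field.
Longitude field O = 14; +1 → 15 = P.
The latitude characters are unchanged.

PD08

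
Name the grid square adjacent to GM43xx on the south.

GM43xw

Latitude subsquare x = 23; −1 → 22 = w.
The longitude characters are unchanged.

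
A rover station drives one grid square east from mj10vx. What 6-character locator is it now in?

Longitude subsquare v = 21; +1 → 22 = w.
The latitude characters are unchanged.

MJ10wx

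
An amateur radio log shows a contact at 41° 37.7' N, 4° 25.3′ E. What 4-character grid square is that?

JN21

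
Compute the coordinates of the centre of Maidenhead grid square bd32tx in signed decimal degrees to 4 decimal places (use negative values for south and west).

-57.0208, -152.3750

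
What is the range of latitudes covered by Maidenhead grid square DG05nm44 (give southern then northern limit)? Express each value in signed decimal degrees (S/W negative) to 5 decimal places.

-24.48333, -24.47917

Field D=3, G=6: +3·20° lon, +6·10° lat → SW at lon -120°, lat -30°.
Square 0, 5: +0·2° lon, +5·1° lat → SW at lon -120°, lat -25°.
Subsquare n=13, m=12: +13·0.0833333° lon, +12·0.0416667° lat → SW at lon -118.917°, lat -24.5°.
Extended square 4, 4: +4·0.00833333° lon, +4·0.00416667° lat → SW at lon -118.883°, lat -24.4833°.
Cell spans 0.00833333° lon × 0.00416667° lat.
south -24.48333, north -24.47917.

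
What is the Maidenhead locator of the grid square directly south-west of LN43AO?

LN33xn

Longitude subsquare a = 0; −1 → -1, wraps to 23 = x, carry into square.
Longitude square 4; −1 → 3.
Latitude subsquare o = 14; −1 → 13 = n.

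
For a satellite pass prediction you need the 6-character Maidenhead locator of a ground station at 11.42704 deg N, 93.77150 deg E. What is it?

NK61vk

Shift to the Maidenhead origin (180°W, 90°S): lon 273.7715, lat 101.4270.
Field: lon ⌊273.7715/20⌋ = 13 → N; lat ⌊101.4270/10⌋ = 10 → K.
Square: lon ⌊13.7715/2⌋ = 6; lat ⌊1.4270/1⌋ = 1.
Subsquare: lon ⌊1.7715/0.0833333⌋ = 21 → v; lat ⌊0.4270/0.0416667⌋ = 10 → k.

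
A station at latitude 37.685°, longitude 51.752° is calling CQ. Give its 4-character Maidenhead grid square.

Shift to the Maidenhead origin (180°W, 90°S): lon 231.75, lat 127.69.
Field: lon ⌊231.75/20⌋ = 11 → L; lat ⌊127.69/10⌋ = 12 → M.
Square: lon ⌊11.75/2⌋ = 5; lat ⌊7.69/1⌋ = 7.

LM57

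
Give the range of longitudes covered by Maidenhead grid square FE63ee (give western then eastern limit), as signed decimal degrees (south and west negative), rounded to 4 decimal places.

-67.6667, -67.5833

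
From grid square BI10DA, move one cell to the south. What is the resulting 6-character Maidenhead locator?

BH19dx

Latitude subsquare a = 0; −1 → -1, wraps to 23 = x, carry into square.
Latitude square 0; −1 → -1, wraps to 9, carry into field.
Latitude field I = 8; −1 → 7 = H.
The longitude characters are unchanged.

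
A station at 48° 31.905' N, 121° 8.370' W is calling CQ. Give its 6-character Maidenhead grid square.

Shift to the Maidenhead origin (180°W, 90°S): lon 58.8605, lat 138.5317.
Field (20°×10°, letters A–R): 58.8605/20 → 2 → C, 138.5317/10 → 13 → N; chars CN.
Square (2°×1°, digits 0–9): 18.8605/2 → 9, 8.5317/1 → 8; chars 98.
Subsquare (5′×2.5′, letters a–x): 0.8605/0.0833333 → 10 → k, 0.5317/0.0416667 → 12 → m; chars km.

CN98km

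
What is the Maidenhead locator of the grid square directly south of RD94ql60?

Latitude extended square 0; −1 → -1, wraps to 9, carry into subsquare.
Latitude subsquare l = 11; −1 → 10 = k.
The longitude characters are unchanged.

RD94qk69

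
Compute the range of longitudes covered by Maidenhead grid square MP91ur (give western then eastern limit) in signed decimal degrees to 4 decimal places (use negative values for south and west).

Field M=12, P=15: +12·20° lon, +15·10° lat → SW at lon 60°, lat 60°.
Square 9, 1: +9·2° lon, +1·1° lat → SW at lon 78°, lat 61°.
Subsquare u=20, r=17: +20·0.0833333° lon, +17·0.0416667° lat → SW at lon 79.6667°, lat 61.7083°.
Cell spans 0.0833333° lon × 0.0416667° lat.
west 79.6667, east 79.7500.

79.6667, 79.7500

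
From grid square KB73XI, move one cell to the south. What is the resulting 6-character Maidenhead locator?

KB73xh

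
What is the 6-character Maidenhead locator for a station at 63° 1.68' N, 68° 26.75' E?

MP43fa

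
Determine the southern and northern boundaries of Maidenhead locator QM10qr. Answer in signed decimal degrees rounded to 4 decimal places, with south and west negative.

Field Q=16, M=12: +16·20° lon, +12·10° lat → SW at lon 140°, lat 30°.
Square 1, 0: +1·2° lon, +0·1° lat → SW at lon 142°, lat 30°.
Subsquare q=16, r=17: +16·0.0833333° lon, +17·0.0416667° lat → SW at lon 143.333°, lat 30.7083°.
Cell spans 0.0833333° lon × 0.0416667° lat.
south 30.7083, north 30.7500.

30.7083, 30.7500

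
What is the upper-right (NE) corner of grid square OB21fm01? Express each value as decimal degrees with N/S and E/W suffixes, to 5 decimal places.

78.49167° S, 104.42500° E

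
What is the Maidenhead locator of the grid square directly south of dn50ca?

DM59cx

Latitude subsquare a = 0; −1 → -1, wraps to 23 = x, carry into square.
Latitude square 0; −1 → -1, wraps to 9, carry into field.
Latitude field N = 13; −1 → 12 = M.
The longitude characters are unchanged.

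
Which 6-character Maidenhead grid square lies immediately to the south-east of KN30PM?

Longitude subsquare p = 15; +1 → 16 = q.
Latitude subsquare m = 12; −1 → 11 = l.

KN30ql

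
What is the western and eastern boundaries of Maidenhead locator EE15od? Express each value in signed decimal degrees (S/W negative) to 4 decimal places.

Field E=4, E=4: +4·20° lon, +4·10° lat → SW at lon -100°, lat -50°.
Square 1, 5: +1·2° lon, +5·1° lat → SW at lon -98°, lat -45°.
Subsquare o=14, d=3: +14·0.0833333° lon, +3·0.0416667° lat → SW at lon -96.8333°, lat -44.875°.
Cell spans 0.0833333° lon × 0.0416667° lat.
west -96.8333, east -96.7500.

-96.8333, -96.7500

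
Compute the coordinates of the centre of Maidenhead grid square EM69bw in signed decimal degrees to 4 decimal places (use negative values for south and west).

Field E=4, M=12: +4·20° lon, +12·10° lat → SW at lon -100°, lat 30°.
Square 6, 9: +6·2° lon, +9·1° lat → SW at lon -88°, lat 39°.
Subsquare b=1, w=22: +1·0.0833333° lon, +22·0.0416667° lat → SW at lon -87.9167°, lat 39.9167°.
Cell spans 0.0833333° lon × 0.0416667° lat. Centre is SW corner plus half of each.
latitude 39.9375, longitude -87.8750.

39.9375, -87.8750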